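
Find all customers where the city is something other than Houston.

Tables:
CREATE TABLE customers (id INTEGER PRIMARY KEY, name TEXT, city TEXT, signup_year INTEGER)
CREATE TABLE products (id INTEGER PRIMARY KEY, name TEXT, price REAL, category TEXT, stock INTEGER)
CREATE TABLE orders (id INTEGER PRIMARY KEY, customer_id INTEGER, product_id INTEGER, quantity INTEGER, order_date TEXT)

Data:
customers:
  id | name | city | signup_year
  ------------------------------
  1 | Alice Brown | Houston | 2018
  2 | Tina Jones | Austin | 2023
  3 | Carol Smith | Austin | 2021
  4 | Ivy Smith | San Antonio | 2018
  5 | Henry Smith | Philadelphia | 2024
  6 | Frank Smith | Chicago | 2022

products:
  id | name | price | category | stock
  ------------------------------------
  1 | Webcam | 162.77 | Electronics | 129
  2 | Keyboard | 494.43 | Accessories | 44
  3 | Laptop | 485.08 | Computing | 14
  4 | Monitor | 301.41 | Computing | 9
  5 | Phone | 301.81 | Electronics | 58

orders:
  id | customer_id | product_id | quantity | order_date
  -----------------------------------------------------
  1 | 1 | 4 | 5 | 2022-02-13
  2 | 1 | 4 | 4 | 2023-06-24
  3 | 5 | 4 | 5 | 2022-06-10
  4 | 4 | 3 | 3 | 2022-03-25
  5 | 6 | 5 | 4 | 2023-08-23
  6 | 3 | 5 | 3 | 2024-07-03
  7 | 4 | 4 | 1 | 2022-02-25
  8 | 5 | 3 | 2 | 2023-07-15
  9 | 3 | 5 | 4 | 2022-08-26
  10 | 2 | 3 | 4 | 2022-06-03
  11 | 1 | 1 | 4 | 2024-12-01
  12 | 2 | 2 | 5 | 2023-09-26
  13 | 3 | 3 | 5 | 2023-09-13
SELECT name, city FROM customers WHERE city <> 'Houston'

Execution result:
name | city
Tina Jones | Austin
Carol Smith | Austin
Ivy Smith | San Antonio
Henry Smith | Philadelphia
Frank Smith | Chicago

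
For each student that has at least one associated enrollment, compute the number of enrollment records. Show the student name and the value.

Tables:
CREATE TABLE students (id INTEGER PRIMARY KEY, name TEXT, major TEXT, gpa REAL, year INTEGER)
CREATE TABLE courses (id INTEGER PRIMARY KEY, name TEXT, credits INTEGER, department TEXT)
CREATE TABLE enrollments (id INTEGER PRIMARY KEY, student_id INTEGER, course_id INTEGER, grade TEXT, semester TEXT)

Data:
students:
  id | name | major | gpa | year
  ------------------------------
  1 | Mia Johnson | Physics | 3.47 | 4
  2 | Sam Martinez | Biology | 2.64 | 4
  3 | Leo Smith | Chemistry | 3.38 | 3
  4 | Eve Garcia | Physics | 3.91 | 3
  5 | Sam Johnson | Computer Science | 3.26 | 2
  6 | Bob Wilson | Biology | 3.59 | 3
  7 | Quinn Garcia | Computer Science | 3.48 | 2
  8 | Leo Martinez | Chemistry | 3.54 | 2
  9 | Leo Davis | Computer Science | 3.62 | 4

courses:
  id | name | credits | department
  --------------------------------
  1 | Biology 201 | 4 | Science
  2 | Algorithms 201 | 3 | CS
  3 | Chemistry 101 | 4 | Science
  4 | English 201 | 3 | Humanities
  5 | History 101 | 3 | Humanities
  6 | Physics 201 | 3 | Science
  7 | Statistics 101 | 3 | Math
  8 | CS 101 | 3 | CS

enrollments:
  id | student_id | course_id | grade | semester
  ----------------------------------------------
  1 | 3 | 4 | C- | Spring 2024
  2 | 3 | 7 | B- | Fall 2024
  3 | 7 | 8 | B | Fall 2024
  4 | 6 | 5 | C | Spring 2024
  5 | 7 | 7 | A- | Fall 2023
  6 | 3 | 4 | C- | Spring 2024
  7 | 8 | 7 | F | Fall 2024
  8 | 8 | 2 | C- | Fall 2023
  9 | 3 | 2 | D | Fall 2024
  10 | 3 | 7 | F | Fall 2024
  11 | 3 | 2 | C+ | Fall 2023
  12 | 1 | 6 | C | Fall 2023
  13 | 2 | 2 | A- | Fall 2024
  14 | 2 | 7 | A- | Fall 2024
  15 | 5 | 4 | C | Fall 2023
SELECT p.name, COUNT(*) AS n FROM enrollments c JOIN students p ON c.student_id = p.id GROUP BY p.id, p.name

Execution result:
name | n
Mia Johnson | 1
Sam Martinez | 2
Leo Smith | 6
Sam Johnson | 1
Bob Wilson | 1
Quinn Garcia | 2
Leo Martinez | 2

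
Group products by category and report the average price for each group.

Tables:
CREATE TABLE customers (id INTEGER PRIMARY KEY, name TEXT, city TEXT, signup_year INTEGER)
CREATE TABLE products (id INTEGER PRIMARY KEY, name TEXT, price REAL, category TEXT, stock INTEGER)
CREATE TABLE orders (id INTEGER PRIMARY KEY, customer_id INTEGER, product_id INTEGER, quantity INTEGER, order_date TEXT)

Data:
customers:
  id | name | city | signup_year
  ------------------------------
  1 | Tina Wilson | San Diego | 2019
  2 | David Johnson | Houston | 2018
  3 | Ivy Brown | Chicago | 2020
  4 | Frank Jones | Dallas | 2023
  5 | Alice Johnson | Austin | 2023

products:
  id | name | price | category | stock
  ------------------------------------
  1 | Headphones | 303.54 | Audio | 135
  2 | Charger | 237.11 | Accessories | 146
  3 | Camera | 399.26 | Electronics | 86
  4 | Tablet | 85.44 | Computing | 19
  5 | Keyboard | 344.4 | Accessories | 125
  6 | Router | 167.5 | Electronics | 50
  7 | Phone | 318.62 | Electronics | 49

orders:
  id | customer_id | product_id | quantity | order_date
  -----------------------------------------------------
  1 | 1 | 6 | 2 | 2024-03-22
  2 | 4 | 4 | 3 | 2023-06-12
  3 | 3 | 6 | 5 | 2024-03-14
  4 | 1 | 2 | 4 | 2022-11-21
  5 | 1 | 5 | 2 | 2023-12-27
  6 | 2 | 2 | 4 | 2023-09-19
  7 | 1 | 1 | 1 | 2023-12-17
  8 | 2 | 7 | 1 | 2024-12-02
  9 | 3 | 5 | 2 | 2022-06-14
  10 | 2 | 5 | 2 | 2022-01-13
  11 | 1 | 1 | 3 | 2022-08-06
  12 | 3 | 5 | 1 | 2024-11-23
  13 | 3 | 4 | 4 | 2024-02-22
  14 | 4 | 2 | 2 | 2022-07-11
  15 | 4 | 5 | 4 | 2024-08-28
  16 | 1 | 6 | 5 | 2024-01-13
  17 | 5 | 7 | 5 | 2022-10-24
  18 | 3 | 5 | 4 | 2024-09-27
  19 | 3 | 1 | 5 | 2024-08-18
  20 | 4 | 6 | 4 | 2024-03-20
SELECT category, AVG(price) AS avg_price FROM products GROUP BY category

Execution result:
category | avg_price
Accessories | 290.76
Audio | 303.54
Computing | 85.44
Electronics | 295.13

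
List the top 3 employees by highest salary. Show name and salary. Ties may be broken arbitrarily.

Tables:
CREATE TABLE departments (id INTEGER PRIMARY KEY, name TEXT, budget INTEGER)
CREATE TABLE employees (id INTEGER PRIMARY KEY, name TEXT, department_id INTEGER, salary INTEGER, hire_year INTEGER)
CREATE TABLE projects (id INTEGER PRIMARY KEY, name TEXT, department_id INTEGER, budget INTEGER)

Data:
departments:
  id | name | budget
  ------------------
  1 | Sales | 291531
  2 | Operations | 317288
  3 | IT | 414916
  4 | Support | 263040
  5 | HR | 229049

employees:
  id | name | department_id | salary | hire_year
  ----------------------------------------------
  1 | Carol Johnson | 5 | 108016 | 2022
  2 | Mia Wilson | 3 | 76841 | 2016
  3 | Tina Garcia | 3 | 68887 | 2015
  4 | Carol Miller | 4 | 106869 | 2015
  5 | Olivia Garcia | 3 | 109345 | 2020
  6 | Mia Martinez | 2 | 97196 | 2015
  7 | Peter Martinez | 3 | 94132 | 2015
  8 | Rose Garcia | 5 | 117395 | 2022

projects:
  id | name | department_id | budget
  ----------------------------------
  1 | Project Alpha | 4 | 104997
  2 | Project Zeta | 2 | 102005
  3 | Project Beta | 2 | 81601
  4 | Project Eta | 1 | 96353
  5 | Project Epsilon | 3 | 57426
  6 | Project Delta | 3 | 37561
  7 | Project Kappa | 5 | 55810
SELECT name, salary FROM employees ORDER BY salary DESC LIMIT 3

Execution result:
name | salary
Rose Garcia | 117395
Olivia Garcia | 109345
Carol Johnson | 108016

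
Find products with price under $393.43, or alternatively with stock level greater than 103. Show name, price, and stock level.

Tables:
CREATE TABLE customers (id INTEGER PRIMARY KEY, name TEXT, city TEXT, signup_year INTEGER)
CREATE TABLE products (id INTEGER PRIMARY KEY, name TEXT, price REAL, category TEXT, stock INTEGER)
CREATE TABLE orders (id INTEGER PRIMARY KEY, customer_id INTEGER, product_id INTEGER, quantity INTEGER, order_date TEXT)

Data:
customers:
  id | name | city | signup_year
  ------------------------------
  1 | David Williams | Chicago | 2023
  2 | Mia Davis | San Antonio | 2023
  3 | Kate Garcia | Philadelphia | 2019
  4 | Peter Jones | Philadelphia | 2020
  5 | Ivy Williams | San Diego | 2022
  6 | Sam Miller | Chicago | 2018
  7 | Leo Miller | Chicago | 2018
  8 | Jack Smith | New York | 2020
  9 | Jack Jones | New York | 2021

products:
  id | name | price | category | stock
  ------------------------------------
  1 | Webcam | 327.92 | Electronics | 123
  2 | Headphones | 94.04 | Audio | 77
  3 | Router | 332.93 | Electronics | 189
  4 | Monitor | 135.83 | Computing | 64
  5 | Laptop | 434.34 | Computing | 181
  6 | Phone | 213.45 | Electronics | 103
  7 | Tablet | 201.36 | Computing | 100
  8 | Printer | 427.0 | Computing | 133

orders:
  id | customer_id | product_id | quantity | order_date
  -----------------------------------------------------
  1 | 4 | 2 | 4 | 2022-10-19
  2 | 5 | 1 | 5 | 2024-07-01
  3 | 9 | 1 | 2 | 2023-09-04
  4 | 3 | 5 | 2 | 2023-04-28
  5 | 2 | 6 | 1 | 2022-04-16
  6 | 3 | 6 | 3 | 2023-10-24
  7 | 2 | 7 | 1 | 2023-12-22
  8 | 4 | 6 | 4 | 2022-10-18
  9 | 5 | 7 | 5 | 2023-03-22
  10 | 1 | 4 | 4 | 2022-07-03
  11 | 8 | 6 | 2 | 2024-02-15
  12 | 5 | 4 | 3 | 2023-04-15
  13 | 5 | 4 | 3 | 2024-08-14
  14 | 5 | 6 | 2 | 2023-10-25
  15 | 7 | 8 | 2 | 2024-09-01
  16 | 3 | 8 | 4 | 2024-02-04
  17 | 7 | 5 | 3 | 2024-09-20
SELECT name, price, stock FROM products WHERE price < 393.43 OR stock > 103

Execution result:
name | price | stock
Webcam | 327.92 | 123
Headphones | 94.04 | 77
Router | 332.93 | 189
Monitor | 135.83 | 64
Laptop | 434.34 | 181
Phone | 213.45 | 103
Tablet | 201.36 | 100
Printer | 427.00 | 133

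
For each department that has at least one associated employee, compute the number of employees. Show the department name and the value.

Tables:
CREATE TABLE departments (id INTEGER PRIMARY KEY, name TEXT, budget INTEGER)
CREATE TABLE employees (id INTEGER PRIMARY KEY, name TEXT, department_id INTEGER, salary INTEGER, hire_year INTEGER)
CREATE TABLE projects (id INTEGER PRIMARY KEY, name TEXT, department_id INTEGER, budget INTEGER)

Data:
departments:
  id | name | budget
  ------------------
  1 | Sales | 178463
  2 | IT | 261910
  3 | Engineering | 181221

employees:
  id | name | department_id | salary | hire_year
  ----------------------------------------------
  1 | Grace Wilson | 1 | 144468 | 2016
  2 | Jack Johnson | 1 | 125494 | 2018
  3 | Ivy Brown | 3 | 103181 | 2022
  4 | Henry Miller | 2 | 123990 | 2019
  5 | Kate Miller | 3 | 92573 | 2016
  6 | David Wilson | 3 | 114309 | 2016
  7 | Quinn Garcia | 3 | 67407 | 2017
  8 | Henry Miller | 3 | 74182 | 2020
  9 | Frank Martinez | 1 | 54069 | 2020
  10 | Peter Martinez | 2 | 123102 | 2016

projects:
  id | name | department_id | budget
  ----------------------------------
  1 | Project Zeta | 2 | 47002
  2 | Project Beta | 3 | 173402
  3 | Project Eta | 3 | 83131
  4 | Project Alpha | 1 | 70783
SELECT p.name, COUNT(*) AS n FROM employees c JOIN departments p ON c.department_id = p.id GROUP BY p.id, p.name

Execution result:
name | n
Sales | 3
IT | 2
Engineering | 5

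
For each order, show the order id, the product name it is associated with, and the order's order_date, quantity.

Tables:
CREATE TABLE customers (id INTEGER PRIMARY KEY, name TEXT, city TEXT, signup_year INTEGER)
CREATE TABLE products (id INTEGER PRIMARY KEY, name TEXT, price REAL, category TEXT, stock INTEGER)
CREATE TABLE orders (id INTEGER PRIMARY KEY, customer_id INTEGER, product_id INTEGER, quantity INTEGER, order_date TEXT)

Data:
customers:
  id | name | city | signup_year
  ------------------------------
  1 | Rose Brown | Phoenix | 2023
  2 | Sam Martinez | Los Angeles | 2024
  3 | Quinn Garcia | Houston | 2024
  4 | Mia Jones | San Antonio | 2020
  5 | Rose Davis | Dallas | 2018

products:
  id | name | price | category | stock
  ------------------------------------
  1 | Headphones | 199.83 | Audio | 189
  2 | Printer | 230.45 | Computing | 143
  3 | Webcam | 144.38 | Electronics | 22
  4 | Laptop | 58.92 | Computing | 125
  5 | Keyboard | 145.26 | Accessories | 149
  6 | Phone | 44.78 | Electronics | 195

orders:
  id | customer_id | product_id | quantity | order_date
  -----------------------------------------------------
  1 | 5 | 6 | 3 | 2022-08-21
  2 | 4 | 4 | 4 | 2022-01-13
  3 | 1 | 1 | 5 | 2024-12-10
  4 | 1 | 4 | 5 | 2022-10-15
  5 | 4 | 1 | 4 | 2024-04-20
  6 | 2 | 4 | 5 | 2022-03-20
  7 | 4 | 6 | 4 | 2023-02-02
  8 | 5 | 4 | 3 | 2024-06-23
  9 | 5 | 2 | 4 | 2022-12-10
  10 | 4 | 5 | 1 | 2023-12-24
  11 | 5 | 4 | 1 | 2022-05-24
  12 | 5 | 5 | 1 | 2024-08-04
SELECT c.id, p.name AS product, c.order_date, c.quantity FROM orders c JOIN products p ON c.product_id = p.id

Execution result:
id | product | order_date | quantity
1 | Phone | 2022-08-21 | 3
2 | Laptop | 2022-01-13 | 4
3 | Headphones | 2024-12-10 | 5
4 | Laptop | 2022-10-15 | 5
5 | Headphones | 2024-04-20 | 4
6 | Laptop | 2022-03-20 | 5
7 | Phone | 2023-02-02 | 4
8 | Laptop | 2024-06-23 | 3
9 | Printer | 2022-12-10 | 4
10 | Keyboard | 2023-12-24 | 1
11 | Laptop | 2022-05-24 | 1
12 | Keyboard | 2024-08-04 | 1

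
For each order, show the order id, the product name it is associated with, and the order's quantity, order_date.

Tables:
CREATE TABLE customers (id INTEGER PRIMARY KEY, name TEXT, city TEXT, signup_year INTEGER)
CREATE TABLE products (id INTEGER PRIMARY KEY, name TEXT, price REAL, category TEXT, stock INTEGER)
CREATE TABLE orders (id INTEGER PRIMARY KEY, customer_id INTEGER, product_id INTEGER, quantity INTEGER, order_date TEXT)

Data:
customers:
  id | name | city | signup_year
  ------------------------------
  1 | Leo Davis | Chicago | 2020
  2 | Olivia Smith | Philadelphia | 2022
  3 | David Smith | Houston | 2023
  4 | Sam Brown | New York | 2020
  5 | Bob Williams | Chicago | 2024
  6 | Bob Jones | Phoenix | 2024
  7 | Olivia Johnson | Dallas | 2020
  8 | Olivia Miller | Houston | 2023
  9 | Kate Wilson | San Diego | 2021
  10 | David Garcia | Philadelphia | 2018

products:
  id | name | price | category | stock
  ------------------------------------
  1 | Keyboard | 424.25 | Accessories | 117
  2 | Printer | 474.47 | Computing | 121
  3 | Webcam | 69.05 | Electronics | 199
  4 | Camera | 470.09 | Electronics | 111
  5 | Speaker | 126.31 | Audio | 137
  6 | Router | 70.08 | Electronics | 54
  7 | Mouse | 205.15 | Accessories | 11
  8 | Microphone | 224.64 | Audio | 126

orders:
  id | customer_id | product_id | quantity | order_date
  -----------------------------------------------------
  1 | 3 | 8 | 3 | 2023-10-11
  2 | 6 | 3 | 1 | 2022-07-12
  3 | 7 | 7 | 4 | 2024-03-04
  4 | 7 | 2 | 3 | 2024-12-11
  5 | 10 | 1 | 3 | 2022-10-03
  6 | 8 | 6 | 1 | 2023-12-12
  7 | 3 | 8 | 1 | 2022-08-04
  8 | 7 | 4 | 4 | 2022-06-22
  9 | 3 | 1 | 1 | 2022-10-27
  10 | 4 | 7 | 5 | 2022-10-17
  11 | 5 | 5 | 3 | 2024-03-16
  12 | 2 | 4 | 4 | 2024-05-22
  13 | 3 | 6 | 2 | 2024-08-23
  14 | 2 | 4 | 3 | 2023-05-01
SELECT c.id, p.name AS product, c.quantity, c.order_date FROM orders c JOIN products p ON c.product_id = p.id

Execution result:
id | product | quantity | order_date
1 | Microphone | 3 | 2023-10-11
2 | Webcam | 1 | 2022-07-12
3 | Mouse | 4 | 2024-03-04
4 | Printer | 3 | 2024-12-11
5 | Keyboard | 3 | 2022-10-03
6 | Router | 1 | 2023-12-12
7 | Microphone | 1 | 2022-08-04
8 | Camera | 4 | 2022-06-22
9 | Keyboard | 1 | 2022-10-27
10 | Mouse | 5 | 2022-10-17
11 | Speaker | 3 | 2024-03-16
12 | Camera | 4 | 2024-05-22
13 | Router | 2 | 2024-08-23
14 | Camera | 3 | 2023-05-01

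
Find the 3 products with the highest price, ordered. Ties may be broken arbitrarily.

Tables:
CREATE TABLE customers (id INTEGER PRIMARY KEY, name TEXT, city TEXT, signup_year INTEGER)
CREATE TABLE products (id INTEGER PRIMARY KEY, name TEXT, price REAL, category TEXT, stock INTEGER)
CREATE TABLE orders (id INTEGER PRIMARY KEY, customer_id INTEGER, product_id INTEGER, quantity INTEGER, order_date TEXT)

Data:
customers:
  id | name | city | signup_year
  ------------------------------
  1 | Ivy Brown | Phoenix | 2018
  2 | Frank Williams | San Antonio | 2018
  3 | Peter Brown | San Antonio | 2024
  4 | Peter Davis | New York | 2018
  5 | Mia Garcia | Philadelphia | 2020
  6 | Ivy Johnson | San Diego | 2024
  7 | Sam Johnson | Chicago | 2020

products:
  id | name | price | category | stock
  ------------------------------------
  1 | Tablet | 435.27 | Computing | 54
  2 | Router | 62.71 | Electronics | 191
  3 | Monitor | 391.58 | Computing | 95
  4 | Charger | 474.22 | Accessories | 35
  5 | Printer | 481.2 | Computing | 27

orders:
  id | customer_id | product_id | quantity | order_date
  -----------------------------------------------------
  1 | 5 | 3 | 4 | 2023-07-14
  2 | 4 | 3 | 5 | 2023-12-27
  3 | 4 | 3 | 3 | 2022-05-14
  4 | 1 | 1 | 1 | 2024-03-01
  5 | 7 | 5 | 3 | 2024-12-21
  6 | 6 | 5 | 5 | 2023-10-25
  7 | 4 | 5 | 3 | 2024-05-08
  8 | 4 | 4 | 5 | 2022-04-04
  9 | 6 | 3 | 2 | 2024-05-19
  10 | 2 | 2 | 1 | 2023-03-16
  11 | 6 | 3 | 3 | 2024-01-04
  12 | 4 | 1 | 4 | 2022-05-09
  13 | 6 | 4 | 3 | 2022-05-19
SELECT name, price FROM products ORDER BY price DESC LIMIT 3

Execution result:
name | price
Printer | 481.20
Charger | 474.22
Tablet | 435.27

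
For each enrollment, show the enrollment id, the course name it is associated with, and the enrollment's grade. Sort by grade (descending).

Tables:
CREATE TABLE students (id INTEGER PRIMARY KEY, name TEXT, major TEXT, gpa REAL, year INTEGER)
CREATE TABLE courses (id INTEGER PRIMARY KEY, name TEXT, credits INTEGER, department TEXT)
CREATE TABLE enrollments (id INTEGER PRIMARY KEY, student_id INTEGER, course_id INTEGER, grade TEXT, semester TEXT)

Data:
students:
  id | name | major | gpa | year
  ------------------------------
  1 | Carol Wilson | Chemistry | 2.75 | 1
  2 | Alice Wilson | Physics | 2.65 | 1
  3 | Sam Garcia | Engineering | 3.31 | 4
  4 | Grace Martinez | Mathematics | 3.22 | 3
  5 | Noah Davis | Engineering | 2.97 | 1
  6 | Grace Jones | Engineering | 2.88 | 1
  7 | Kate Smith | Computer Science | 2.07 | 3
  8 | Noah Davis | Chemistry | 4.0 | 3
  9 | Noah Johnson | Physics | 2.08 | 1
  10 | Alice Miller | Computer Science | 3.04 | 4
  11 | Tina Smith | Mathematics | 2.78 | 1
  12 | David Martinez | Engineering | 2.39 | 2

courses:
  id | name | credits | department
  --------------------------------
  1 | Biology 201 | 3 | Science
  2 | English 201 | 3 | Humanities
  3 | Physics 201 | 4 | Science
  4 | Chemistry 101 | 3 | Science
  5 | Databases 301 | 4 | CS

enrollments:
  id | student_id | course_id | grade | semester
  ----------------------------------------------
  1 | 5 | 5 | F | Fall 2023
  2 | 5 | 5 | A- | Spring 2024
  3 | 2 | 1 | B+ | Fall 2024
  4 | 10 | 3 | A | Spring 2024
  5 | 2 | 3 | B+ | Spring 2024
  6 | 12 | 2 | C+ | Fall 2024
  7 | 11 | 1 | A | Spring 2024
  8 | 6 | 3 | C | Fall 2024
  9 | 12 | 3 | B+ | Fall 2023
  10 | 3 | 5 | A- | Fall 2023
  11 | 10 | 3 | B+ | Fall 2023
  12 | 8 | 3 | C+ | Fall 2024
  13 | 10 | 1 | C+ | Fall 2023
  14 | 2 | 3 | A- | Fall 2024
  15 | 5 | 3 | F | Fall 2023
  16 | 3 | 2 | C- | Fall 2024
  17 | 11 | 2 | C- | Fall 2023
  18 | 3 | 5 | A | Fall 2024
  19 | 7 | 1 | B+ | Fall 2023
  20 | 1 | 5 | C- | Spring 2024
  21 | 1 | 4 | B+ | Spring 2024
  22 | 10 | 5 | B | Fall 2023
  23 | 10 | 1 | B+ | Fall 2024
SELECT c.id, p.name AS course, c.grade FROM enrollments c JOIN courses p ON c.course_id = p.id ORDER BY c.grade DESC

Execution result:
id | course | grade
1 | Databases 301 | F
15 | Physics 201 | F
16 | English 201 | C-
17 | English 201 | C-
20 | Databases 301 | C-
6 | English 201 | C+
12 | Physics 201 | C+
13 | Biology 201 | C+
8 | Physics 201 | C
3 | Biology 201 | B+
5 | Physics 201 | B+
9 | Physics 201 | B+
11 | Physics 201 | B+
19 | Biology 201 | B+
21 | Chemistry 101 | B+
23 | Biology 201 | B+
22 | Databases 301 | B
2 | Databases 301 | A-
10 | Databases 301 | A-
14 | Physics 201 | A-
4 | Physics 201 | A
7 | Biology 201 | A
18 | Databases 301 | A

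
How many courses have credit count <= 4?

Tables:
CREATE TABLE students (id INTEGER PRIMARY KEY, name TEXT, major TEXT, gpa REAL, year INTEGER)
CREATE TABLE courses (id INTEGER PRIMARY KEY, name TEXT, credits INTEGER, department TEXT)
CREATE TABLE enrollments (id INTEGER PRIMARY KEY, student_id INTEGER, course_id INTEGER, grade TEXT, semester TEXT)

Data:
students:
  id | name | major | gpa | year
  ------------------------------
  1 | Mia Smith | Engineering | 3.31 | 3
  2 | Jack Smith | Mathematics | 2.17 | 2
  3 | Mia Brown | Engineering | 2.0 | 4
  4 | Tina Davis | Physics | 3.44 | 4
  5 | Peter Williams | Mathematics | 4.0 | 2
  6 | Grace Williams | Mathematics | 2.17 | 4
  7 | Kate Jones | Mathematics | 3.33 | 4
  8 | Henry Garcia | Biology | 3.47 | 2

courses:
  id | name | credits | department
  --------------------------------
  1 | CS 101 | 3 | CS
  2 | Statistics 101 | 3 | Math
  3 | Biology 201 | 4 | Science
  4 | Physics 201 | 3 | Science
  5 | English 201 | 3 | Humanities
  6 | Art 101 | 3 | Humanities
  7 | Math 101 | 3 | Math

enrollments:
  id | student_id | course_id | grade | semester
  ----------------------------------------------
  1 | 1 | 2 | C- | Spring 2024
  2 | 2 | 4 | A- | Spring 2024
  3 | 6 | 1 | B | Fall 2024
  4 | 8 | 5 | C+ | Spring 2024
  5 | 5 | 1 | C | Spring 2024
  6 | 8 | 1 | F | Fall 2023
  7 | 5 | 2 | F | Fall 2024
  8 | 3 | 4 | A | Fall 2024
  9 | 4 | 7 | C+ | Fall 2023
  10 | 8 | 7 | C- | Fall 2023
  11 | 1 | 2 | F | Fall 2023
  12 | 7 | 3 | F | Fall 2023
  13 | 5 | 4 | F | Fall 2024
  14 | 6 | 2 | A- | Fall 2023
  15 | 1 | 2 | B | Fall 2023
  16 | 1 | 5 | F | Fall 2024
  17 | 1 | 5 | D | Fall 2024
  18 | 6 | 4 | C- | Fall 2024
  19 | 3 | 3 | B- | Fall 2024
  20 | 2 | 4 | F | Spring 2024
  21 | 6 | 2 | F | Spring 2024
SELECT COUNT(*) FROM courses WHERE credits <= 4

Execution result:
7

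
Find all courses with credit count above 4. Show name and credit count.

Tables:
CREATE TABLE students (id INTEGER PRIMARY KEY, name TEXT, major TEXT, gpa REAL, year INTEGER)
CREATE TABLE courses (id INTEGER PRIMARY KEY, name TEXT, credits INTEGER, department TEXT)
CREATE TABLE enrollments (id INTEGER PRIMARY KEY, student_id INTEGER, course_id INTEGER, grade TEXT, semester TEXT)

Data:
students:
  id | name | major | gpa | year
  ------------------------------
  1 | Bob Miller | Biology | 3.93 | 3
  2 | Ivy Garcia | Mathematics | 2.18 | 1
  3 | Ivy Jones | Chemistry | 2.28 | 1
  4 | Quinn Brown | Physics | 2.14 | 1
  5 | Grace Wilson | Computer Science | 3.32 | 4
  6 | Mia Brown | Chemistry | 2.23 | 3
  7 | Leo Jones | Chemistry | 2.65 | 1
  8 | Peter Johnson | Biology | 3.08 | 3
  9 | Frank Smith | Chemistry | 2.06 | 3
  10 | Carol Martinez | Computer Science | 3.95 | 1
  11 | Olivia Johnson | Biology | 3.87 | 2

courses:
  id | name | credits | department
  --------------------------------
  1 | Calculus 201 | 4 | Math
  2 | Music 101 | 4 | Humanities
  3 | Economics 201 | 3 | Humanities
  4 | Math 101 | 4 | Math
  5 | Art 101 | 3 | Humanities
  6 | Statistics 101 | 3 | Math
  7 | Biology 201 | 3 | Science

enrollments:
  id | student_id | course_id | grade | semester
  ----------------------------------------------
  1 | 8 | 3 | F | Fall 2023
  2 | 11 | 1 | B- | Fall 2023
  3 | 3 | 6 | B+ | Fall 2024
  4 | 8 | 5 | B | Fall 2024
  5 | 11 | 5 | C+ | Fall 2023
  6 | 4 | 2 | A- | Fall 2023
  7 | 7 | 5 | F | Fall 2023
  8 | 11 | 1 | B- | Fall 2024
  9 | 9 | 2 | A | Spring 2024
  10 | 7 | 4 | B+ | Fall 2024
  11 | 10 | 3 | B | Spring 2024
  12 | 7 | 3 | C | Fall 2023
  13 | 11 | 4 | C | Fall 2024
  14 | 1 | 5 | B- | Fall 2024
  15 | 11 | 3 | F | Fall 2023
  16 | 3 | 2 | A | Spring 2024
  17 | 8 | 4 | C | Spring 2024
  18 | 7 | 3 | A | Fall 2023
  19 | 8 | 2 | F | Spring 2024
SELECT name, credits FROM courses WHERE credits > 4

Execution result:
(no rows)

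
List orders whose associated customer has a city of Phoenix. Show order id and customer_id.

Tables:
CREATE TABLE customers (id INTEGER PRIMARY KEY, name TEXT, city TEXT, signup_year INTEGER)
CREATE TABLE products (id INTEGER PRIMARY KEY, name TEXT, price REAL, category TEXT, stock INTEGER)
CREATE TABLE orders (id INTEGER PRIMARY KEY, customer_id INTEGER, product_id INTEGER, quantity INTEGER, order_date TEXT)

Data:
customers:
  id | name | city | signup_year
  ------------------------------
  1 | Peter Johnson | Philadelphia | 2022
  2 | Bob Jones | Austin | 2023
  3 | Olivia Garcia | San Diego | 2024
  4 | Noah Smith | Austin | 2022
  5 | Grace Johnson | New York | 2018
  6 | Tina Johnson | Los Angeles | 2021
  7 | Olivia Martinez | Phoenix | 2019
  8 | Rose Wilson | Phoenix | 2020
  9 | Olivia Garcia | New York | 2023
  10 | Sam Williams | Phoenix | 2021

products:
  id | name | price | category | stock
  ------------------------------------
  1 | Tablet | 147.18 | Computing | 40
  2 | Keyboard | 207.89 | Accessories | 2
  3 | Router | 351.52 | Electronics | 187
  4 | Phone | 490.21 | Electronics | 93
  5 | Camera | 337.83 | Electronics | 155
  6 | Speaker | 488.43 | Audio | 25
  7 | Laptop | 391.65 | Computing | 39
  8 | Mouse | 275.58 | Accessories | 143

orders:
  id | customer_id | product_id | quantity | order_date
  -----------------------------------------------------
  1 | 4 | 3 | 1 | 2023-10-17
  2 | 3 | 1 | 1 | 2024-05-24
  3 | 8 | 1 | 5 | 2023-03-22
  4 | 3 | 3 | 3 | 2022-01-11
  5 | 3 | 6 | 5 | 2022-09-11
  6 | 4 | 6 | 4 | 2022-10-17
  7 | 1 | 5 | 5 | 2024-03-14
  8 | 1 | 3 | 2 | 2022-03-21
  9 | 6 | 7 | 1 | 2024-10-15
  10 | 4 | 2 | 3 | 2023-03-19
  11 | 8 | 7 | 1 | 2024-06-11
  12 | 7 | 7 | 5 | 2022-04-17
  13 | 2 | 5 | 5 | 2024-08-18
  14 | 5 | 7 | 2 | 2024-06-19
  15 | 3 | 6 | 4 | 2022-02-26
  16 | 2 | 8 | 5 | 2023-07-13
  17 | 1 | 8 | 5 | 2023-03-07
SELECT id, customer_id FROM orders WHERE customer_id IN (SELECT id FROM customers WHERE city = 'Phoenix')

Execution result:
id | customer_id
3 | 8
11 | 8
12 | 7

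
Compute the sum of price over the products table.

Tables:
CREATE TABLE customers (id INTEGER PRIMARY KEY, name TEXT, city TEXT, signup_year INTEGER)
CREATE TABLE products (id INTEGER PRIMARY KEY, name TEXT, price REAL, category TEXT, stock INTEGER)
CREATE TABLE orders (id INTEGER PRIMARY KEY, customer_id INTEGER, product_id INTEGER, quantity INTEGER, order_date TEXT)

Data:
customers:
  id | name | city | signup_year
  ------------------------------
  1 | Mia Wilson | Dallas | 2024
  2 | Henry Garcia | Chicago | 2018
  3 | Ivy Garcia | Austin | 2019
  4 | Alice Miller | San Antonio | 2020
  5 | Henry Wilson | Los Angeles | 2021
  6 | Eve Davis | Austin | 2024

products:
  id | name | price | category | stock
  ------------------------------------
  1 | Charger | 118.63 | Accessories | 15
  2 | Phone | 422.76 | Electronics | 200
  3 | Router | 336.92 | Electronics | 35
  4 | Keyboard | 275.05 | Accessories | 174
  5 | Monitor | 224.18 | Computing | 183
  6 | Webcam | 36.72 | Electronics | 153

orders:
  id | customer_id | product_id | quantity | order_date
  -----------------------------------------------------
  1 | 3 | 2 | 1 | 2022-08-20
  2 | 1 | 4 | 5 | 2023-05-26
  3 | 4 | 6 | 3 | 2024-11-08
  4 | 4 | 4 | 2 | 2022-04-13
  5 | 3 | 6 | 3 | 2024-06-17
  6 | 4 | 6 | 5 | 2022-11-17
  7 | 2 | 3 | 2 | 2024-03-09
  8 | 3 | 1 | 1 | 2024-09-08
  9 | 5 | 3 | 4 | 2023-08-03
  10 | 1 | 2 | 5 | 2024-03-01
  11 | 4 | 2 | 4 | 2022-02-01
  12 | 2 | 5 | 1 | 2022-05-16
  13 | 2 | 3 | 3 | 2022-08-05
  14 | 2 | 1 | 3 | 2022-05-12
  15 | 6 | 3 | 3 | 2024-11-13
SELECT SUM(price) FROM products

Execution result:
1414.26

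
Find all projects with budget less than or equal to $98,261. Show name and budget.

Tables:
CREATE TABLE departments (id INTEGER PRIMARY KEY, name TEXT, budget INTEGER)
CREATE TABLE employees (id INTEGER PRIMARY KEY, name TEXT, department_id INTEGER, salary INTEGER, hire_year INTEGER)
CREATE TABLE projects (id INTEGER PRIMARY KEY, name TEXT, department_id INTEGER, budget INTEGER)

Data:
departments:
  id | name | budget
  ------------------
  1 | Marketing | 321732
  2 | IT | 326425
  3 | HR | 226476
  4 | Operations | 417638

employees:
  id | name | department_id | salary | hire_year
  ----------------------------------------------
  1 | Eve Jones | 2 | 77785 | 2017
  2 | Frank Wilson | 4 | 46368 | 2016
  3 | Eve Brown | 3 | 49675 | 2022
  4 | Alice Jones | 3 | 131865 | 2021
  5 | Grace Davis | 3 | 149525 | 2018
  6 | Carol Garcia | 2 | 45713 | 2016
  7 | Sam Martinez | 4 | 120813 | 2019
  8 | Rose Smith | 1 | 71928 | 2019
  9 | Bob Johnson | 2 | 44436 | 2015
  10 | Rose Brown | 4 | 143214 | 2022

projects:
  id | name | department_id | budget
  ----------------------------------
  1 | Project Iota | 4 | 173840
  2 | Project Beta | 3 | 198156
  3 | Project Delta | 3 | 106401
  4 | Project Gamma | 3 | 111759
SELECT name, budget FROM projects WHERE budget <= 98261

Execution result:
(no rows)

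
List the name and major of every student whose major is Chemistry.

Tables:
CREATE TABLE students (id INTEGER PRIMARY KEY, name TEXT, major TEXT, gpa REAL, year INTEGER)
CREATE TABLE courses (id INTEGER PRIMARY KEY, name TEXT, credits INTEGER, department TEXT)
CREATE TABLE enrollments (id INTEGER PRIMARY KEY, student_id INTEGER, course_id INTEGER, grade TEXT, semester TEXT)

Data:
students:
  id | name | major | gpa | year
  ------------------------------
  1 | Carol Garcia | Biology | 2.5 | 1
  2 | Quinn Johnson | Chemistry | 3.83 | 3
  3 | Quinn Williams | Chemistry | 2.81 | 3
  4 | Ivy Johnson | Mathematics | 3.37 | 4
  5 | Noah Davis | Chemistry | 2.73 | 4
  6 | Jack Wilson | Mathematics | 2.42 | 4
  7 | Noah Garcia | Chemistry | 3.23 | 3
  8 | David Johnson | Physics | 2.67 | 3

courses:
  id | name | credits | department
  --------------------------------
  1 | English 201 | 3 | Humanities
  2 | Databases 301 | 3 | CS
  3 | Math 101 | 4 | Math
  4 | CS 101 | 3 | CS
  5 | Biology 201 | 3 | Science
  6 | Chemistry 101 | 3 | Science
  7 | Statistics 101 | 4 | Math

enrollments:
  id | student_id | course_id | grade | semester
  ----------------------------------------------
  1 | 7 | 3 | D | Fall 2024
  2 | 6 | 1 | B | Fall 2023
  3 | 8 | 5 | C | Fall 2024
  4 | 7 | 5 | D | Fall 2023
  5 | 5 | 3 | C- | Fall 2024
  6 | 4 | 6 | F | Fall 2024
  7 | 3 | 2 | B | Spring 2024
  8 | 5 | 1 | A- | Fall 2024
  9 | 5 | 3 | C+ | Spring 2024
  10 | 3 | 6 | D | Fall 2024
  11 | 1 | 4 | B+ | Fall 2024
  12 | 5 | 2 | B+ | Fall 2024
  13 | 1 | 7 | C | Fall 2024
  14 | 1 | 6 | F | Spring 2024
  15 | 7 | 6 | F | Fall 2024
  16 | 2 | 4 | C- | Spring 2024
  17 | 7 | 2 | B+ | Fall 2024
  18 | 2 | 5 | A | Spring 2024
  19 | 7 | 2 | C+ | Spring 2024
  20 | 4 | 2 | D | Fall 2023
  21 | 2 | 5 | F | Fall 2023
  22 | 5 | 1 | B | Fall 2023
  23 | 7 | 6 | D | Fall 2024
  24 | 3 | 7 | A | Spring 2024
SELECT name, major FROM students WHERE major = 'Chemistry'

Execution result:
name | major
Quinn Johnson | Chemistry
Quinn Williams | Chemistry
Noah Davis | Chemistry
Noah Garcia | Chemistry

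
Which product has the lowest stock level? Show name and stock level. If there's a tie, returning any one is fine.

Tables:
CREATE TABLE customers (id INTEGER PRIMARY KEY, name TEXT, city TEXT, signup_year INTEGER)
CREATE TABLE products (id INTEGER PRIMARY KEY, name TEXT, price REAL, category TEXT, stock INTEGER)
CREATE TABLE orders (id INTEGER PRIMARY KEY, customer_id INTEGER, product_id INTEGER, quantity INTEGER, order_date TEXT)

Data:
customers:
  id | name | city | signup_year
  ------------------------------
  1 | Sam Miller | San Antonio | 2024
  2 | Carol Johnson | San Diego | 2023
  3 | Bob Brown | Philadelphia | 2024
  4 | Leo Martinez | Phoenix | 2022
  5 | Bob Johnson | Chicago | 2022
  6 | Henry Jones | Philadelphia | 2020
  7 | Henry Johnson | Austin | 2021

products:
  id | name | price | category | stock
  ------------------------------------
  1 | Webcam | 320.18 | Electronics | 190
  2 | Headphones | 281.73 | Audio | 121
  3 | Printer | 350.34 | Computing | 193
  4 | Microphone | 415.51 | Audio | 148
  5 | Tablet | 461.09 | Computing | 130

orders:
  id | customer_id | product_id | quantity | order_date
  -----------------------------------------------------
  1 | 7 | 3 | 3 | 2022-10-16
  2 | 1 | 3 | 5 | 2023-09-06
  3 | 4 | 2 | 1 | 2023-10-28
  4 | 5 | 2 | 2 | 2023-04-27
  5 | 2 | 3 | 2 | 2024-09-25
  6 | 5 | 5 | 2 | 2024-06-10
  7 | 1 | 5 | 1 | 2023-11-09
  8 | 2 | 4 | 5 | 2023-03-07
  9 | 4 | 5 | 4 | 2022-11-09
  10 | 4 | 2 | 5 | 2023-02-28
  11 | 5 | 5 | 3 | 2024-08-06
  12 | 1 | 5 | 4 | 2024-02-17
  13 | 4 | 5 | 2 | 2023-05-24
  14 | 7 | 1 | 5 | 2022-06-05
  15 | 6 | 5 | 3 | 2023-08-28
SELECT name, stock FROM products ORDER BY stock ASC LIMIT 1

Execution result:
name | stock
Headphones | 121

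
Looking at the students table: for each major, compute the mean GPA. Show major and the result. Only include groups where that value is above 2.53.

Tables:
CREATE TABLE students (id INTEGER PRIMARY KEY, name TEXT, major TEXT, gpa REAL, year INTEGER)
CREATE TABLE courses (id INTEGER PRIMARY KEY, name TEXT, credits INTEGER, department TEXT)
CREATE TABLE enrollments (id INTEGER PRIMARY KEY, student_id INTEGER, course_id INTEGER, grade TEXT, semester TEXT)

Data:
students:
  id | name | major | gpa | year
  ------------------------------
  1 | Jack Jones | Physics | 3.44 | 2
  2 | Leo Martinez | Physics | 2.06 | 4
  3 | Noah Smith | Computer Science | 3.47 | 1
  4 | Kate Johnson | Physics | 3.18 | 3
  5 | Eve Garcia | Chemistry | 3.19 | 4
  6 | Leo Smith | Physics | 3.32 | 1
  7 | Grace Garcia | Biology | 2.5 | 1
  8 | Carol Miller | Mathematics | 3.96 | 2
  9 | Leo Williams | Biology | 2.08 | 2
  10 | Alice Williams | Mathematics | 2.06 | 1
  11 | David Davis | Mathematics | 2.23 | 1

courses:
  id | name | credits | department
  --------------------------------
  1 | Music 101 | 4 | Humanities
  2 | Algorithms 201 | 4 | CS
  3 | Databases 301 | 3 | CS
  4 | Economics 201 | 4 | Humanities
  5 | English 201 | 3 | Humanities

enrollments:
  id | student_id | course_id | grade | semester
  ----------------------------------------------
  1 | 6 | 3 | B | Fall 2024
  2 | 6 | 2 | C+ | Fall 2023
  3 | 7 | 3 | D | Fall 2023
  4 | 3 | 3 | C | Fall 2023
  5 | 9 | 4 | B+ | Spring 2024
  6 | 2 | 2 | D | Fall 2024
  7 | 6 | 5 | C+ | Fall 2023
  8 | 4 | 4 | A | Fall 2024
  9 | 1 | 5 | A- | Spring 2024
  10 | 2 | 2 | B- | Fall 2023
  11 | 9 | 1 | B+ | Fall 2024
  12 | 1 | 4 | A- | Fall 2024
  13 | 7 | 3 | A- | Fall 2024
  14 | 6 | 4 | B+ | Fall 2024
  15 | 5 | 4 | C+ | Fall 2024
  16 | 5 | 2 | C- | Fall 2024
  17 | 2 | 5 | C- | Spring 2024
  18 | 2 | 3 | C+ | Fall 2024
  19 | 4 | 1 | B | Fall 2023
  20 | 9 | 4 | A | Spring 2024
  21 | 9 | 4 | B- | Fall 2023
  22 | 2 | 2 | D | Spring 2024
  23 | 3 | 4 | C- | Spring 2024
SELECT major, AVG(gpa) AS avg_gpa FROM students GROUP BY major HAVING AVG(gpa) > 2.53

Execution result:
major | avg_gpa
Chemistry | 3.19
Computer Science | 3.47
Mathematics | 2.75
Physics | 3.00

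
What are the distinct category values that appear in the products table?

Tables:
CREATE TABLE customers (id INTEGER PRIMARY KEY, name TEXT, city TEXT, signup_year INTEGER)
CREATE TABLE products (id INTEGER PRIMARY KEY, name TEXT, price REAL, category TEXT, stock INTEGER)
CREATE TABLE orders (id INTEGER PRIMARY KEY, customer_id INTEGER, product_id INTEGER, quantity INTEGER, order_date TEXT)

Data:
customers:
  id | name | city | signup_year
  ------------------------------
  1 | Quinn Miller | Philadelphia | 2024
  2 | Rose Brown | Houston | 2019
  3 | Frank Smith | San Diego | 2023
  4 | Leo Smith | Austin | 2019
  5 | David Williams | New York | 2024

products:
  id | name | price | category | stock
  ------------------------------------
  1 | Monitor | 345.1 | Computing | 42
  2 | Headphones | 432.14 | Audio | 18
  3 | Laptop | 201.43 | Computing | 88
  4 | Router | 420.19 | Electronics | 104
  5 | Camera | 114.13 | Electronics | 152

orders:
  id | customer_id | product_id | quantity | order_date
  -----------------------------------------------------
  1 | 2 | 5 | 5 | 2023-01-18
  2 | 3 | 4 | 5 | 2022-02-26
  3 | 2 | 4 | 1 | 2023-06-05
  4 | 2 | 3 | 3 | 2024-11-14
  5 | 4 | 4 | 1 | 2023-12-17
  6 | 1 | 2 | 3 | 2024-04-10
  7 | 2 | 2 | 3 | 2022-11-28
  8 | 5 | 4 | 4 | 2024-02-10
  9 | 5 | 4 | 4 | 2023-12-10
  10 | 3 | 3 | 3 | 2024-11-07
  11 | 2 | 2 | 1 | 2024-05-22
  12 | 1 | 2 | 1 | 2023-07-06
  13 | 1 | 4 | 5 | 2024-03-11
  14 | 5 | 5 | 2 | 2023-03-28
SELECT DISTINCT category FROM products

Execution result:
category
Computing
Audio
Electronics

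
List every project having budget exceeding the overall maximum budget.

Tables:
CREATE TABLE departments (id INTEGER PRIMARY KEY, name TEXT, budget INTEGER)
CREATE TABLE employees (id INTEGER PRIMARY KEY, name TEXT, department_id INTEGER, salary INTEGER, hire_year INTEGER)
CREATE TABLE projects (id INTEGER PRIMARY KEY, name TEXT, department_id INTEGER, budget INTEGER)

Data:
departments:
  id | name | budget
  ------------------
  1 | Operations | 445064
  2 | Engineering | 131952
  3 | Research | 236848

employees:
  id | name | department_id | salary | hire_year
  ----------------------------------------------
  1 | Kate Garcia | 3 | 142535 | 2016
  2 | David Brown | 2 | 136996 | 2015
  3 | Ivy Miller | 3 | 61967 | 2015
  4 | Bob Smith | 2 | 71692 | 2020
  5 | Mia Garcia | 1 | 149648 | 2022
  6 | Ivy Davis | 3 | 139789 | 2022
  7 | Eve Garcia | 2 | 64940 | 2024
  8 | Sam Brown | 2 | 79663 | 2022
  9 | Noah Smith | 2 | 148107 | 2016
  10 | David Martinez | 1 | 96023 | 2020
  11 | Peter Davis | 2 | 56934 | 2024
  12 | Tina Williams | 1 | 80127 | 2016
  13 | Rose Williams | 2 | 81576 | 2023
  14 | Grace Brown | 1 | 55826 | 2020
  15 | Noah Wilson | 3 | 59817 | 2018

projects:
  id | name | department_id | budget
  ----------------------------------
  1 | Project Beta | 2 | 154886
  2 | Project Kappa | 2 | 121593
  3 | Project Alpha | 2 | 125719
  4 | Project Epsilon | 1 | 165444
SELECT name, budget FROM projects WHERE budget > (SELECT MAX(budget) FROM projects)

Execution result:
(no rows)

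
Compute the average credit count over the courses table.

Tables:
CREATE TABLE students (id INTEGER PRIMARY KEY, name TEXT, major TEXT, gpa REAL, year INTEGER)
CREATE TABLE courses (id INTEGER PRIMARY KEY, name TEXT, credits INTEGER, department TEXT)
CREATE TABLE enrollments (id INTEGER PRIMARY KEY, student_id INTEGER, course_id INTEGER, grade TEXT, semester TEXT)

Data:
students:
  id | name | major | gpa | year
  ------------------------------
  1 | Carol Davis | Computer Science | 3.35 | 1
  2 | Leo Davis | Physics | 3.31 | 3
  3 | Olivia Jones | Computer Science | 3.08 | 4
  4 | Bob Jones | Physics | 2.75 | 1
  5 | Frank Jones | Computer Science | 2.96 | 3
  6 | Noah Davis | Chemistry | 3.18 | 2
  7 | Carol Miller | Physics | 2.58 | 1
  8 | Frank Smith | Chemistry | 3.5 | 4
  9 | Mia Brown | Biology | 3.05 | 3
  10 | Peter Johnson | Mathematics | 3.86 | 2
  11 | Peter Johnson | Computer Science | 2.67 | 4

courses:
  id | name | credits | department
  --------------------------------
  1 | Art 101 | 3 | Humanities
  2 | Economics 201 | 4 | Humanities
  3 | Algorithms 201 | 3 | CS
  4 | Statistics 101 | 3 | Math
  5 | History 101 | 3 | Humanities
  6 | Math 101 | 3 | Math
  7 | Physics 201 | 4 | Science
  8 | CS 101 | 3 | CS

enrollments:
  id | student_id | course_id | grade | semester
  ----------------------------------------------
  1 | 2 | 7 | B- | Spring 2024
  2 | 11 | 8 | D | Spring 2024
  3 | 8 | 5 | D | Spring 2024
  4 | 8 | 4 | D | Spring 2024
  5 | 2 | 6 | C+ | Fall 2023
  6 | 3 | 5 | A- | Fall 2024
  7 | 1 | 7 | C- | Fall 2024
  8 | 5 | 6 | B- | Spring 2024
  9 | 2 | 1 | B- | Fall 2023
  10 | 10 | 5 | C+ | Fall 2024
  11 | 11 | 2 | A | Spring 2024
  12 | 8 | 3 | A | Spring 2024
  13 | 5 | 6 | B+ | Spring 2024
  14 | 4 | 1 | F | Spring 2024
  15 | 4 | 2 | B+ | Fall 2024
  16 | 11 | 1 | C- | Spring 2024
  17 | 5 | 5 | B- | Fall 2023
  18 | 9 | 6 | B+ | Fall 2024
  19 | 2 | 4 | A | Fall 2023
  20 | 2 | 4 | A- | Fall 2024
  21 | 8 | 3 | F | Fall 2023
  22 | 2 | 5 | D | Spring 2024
SELECT AVG(credits) FROM courses

Execution result:
3.25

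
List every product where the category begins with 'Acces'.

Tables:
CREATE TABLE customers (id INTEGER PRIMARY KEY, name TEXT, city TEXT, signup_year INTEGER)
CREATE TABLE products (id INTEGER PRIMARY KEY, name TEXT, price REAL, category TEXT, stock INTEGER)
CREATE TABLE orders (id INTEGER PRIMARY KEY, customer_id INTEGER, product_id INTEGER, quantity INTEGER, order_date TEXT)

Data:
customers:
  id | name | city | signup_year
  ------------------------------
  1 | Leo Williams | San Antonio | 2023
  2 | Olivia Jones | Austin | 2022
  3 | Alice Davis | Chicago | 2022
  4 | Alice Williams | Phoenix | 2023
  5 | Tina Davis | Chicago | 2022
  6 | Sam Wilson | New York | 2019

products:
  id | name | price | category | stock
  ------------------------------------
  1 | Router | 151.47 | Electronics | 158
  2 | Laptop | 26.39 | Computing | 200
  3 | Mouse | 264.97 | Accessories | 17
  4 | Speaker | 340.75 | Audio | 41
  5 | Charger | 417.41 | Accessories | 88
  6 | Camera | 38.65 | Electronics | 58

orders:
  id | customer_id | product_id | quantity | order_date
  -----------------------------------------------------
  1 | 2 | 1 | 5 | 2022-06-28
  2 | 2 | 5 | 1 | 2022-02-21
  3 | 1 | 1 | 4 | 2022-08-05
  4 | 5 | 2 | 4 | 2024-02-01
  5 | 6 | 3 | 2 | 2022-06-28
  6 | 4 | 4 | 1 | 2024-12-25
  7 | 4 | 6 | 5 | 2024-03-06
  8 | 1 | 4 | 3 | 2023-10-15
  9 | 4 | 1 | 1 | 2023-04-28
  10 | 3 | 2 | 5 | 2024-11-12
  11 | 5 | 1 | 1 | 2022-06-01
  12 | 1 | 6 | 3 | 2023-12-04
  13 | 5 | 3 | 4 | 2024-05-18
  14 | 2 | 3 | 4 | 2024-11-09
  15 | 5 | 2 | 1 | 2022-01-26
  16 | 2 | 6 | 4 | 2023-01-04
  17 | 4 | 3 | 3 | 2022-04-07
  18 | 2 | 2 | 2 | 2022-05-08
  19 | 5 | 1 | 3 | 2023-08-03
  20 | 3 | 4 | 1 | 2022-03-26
SELECT name, category FROM products WHERE category LIKE 'Acces%'

Execution result:
name | category
Mouse | Accessories
Charger | Accessories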